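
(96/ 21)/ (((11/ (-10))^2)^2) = 320000/ 102487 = 3.12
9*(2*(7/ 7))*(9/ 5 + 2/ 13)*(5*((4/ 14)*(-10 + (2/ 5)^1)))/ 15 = -32.15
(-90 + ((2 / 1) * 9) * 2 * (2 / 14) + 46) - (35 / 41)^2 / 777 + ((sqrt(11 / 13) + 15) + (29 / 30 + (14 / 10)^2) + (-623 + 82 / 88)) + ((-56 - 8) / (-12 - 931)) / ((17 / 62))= -361078527288163 / 561769523700 + sqrt(143) / 13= -641.83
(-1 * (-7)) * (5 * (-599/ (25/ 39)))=-32705.40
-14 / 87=-0.16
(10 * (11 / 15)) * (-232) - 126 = -5482 / 3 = -1827.33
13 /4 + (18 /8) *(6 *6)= 337 /4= 84.25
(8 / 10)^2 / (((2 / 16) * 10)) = 64 / 125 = 0.51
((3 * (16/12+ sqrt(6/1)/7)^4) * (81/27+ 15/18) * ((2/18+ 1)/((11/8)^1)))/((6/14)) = 12335360 * sqrt(6)/392931+ 801860960/8251551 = 174.07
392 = 392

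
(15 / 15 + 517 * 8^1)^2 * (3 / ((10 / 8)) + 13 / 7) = 364300083 / 5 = 72860016.60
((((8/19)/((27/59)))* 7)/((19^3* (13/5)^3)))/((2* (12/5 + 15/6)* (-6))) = -147500/162340739379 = -0.00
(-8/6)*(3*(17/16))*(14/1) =-119/2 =-59.50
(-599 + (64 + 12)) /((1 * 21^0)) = -523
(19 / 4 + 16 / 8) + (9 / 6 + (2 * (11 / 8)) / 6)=8.71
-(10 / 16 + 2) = -21 / 8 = -2.62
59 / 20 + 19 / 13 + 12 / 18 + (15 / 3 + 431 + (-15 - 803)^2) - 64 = 522210841 / 780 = 669501.08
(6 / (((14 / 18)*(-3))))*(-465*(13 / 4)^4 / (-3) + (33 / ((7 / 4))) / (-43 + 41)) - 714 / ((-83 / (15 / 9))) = -23128462703 / 520576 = -44428.60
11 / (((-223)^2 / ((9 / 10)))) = 99 / 497290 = 0.00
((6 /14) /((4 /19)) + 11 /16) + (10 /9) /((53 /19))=3.12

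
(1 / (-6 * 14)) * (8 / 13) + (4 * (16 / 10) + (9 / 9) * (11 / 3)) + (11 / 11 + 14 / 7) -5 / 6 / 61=2172497 / 166530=13.05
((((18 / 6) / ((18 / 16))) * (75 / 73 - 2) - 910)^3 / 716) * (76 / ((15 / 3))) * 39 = -1971794107597567864 / 3133531935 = -629256107.33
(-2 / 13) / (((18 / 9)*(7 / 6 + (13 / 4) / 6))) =-24 / 533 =-0.05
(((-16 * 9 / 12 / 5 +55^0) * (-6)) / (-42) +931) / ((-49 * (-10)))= 2327 / 1225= 1.90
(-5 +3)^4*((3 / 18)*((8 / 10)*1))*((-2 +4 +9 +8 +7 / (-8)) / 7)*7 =116 / 3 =38.67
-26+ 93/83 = -2065/83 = -24.88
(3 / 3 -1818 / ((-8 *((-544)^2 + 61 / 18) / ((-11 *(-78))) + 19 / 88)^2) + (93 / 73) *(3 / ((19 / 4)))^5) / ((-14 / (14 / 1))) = -12236443855259028052171 / 10849957789466014796875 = -1.13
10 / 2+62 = 67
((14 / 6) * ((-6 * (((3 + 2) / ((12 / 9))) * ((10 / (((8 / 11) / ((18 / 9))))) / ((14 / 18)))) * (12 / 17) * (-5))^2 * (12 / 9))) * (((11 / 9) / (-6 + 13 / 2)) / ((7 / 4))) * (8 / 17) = 3881196000000 / 240737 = 16122141.59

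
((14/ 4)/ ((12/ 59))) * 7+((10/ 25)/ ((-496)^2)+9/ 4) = 226411603/ 1845120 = 122.71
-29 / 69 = -0.42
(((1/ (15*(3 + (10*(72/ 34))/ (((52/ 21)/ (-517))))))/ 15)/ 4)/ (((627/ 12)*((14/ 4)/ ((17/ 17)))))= -442/ 321428524725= -0.00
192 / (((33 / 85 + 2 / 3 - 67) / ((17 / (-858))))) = 0.06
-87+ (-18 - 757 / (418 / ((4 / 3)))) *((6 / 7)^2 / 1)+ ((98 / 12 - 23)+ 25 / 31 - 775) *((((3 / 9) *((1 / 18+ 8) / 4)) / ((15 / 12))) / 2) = -313.87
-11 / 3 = -3.67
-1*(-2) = 2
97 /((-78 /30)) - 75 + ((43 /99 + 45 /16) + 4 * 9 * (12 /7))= -6824723 /144144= -47.35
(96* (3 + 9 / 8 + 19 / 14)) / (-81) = -1228 / 189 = -6.50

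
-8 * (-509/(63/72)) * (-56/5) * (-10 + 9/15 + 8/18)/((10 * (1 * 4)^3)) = 820508/1125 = 729.34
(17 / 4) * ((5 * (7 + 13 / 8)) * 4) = 5865 / 8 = 733.12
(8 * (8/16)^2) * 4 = 8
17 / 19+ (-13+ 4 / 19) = -226 / 19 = -11.89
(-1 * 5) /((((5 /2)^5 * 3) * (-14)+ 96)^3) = 20480 /263239153536969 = 0.00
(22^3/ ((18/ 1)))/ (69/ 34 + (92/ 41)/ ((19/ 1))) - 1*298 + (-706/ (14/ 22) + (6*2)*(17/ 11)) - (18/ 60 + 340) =-573015823801/ 394171470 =-1453.72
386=386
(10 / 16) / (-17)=-5 / 136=-0.04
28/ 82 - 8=-314/ 41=-7.66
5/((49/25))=125/49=2.55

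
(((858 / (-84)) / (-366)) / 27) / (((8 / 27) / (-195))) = -9295 / 13664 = -0.68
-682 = -682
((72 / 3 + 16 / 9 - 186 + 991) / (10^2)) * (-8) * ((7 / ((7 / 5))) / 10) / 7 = -7477 / 1575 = -4.75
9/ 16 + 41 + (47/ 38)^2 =248901/ 5776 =43.09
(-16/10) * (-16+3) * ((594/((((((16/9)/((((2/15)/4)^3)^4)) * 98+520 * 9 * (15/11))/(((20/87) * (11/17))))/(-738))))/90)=-5675384/34868696940000002403375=-0.00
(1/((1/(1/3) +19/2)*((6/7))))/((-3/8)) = -56/225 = -0.25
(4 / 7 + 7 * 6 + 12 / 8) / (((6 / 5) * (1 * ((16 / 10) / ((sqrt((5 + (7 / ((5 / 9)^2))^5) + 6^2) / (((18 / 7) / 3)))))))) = 617 * sqrt(14650696454558) / 36000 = 65601.20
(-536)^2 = 287296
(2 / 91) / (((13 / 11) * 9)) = 22 / 10647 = 0.00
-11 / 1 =-11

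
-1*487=-487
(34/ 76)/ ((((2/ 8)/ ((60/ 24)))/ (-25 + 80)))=4675/ 19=246.05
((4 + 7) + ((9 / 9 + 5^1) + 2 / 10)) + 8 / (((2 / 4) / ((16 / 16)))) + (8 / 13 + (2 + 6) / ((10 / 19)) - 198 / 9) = 1756 / 65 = 27.02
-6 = -6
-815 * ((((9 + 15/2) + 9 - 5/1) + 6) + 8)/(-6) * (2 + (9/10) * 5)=243685/8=30460.62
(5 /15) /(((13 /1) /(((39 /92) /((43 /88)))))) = 22 /989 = 0.02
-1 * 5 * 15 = -75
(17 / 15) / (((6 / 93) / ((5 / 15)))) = 527 / 90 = 5.86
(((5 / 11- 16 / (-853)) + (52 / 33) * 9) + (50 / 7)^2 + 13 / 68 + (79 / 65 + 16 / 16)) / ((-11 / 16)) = -553417563196 / 5588467885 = -99.03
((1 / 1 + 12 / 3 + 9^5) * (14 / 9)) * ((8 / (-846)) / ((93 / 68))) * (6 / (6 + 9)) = -449755264 / 1770255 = -254.06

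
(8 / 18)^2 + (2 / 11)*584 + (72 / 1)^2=4713728 / 891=5290.38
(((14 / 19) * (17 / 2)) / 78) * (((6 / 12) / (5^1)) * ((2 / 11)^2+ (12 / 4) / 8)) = 9401 / 2869152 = 0.00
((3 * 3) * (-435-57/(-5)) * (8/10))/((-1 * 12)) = 6354/25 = 254.16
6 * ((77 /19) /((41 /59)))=27258 /779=34.99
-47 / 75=-0.63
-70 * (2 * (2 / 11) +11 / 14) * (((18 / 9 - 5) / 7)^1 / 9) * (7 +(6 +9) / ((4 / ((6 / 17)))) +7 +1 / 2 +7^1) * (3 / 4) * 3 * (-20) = -5150700 / 1309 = -3934.84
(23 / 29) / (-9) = -23 / 261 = -0.09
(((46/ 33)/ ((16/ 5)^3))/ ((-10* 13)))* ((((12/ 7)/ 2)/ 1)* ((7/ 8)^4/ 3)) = -197225/ 3598712832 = -0.00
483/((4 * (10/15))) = 1449/8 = 181.12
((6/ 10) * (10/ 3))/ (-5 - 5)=-1/ 5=-0.20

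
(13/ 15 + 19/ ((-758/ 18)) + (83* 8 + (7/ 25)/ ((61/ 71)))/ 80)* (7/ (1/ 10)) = 8466668623/ 13871400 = 610.37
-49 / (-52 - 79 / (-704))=34496 / 36529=0.94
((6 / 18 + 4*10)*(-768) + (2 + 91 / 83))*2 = -5141502 / 83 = -61945.81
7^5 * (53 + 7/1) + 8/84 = 21176822/21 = 1008420.10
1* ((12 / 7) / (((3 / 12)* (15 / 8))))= 3.66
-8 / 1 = -8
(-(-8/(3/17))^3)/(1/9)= 838485.33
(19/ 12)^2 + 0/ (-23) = 361/ 144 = 2.51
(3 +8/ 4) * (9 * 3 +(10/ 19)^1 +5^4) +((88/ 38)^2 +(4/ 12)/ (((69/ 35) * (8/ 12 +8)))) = 2116476959/ 647634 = 3268.01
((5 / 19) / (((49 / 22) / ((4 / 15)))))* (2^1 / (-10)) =-88 / 13965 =-0.01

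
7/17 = 0.41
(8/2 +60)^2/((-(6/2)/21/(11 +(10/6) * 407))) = -59293696/3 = -19764565.33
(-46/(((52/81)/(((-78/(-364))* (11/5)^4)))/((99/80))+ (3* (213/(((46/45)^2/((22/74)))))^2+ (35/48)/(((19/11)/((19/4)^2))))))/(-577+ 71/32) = 16949368489893732237312/2335386450895406258578744115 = 0.00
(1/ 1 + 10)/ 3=3.67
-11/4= -2.75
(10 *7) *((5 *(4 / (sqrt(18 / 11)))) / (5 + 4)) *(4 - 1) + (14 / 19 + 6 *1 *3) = 356 / 19 + 700 *sqrt(22) / 9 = 383.55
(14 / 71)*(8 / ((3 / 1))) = 112 / 213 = 0.53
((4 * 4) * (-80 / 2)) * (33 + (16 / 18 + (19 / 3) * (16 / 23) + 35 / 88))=-56385680 / 2277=-24763.14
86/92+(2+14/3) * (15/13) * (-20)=-152.91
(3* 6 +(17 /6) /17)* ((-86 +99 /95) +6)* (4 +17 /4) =-8993699 /760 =-11833.81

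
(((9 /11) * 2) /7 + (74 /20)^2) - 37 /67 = 6898371 /515900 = 13.37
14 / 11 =1.27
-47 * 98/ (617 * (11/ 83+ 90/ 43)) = -349762/ 104273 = -3.35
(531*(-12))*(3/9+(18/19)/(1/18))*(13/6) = -4560582/19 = -240030.63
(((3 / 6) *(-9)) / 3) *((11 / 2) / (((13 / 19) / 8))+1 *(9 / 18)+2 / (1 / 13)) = -7083 / 52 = -136.21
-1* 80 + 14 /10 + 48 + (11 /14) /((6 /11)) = -12247 /420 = -29.16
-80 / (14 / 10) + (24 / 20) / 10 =-57.02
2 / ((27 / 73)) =146 / 27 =5.41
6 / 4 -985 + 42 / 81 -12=-994.98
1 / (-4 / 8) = -2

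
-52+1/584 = -30367/584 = -52.00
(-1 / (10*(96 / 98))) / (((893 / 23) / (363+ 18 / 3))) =-0.97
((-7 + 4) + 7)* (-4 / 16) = -1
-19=-19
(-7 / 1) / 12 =-7 / 12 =-0.58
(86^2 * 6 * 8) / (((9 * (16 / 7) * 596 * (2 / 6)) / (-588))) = -7610484 / 149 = -51077.07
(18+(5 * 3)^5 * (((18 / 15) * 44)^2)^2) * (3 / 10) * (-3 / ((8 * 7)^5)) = -26558558484561 / 2753658880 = -9644.83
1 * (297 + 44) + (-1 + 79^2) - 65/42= 276337/42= 6579.45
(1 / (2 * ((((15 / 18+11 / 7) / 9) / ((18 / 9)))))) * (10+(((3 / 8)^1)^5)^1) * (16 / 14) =8853921 / 206848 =42.80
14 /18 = 7 /9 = 0.78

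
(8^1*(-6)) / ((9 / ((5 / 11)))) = -80 / 33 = -2.42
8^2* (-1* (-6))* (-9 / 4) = -864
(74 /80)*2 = 37 /20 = 1.85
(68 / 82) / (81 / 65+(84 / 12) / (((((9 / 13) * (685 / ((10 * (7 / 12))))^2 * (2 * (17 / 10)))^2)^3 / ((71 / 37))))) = 99816972450113567775851020974608960306617586507489280 / 149996454980464777639638571815528748018196517882015353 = 0.67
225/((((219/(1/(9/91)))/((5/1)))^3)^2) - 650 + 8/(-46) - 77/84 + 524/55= -21146778655275917223522013/32963077617076048747140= -641.53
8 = 8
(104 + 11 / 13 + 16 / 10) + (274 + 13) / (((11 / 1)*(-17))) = 1275198 / 12155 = 104.91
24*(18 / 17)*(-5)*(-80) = 172800 / 17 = 10164.71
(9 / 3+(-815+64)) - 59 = -807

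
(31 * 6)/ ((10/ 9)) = 837/ 5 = 167.40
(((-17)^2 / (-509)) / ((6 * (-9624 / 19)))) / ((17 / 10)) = 0.00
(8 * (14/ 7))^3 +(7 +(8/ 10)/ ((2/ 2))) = 20519/ 5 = 4103.80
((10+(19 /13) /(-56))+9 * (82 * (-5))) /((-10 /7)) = 2679059 /1040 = 2576.02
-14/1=-14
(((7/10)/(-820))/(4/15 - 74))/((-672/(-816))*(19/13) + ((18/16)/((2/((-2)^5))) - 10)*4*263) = -663/1686744231200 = -0.00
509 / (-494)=-509 / 494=-1.03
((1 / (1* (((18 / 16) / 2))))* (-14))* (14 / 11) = -3136 / 99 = -31.68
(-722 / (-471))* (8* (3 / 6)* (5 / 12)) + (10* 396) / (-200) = -17.25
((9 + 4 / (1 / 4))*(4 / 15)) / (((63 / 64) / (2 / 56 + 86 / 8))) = 96640 / 1323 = 73.05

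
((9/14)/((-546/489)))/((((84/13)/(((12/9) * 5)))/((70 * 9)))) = -36675/98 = -374.23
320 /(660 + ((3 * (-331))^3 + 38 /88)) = -14080 /43082423849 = -0.00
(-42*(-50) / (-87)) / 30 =-70 / 87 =-0.80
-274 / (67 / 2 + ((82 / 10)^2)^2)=-342500 / 5693397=-0.06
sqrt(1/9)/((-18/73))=-1.35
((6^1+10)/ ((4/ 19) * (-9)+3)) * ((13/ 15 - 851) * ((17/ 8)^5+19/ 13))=-41277077117/ 74880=-551243.02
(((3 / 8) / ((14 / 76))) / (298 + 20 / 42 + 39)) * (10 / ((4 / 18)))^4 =36905625 / 1492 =24735.67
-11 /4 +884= 3525 /4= 881.25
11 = 11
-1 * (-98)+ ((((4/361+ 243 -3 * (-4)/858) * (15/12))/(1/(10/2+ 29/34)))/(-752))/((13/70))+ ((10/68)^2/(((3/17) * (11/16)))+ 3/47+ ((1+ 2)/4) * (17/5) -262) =-5266876623781/30279986880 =-173.94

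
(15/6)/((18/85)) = 425/36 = 11.81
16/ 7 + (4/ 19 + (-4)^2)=2460/ 133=18.50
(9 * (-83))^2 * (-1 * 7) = -3906063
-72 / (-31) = 72 / 31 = 2.32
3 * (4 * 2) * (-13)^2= 4056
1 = 1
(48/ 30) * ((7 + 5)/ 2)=48/ 5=9.60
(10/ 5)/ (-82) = -1/ 41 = -0.02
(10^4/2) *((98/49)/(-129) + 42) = 27080000/129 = 209922.48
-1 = -1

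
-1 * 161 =-161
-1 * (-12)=12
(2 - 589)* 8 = -4696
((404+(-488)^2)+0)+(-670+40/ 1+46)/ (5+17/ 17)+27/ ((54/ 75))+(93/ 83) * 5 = 118769897/ 498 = 238493.77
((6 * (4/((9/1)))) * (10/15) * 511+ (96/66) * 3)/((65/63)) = 632576/715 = 884.72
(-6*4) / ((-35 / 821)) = 19704 / 35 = 562.97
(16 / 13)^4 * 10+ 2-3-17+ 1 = 169823 / 28561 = 5.95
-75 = -75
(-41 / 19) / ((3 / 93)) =-1271 / 19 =-66.89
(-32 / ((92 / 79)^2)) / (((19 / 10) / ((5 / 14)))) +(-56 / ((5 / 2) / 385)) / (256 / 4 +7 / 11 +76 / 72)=-124197070414 / 915133499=-135.71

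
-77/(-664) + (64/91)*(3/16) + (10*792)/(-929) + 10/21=-7.80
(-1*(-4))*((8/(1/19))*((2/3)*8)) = 9728/3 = 3242.67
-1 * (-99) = 99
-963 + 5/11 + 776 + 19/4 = -7999/44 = -181.80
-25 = -25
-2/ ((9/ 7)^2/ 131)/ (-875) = 1834/ 10125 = 0.18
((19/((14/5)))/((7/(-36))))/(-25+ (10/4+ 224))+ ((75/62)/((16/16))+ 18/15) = 441639/197470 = 2.24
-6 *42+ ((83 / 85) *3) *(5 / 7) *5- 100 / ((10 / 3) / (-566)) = 16738.46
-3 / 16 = -0.19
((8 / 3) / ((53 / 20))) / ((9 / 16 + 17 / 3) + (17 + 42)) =2560 / 165943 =0.02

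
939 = 939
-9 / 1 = -9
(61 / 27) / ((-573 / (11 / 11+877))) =-3.46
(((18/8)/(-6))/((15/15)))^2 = 9/64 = 0.14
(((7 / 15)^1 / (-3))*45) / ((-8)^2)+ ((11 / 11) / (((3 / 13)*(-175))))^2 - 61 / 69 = -402806857 / 405720000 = -0.99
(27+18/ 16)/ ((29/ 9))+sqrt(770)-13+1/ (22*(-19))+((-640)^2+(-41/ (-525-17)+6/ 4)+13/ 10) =sqrt(770)+26911136034067/ 65701240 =409626.35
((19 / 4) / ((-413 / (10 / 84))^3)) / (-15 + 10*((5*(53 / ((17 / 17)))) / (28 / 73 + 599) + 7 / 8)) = 1385575 / 22273502596611336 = 0.00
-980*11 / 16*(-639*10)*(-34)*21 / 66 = -93150225 / 2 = -46575112.50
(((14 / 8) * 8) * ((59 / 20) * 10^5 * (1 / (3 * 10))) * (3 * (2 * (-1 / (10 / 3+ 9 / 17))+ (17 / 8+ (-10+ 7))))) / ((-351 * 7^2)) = 16188125 / 484029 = 33.44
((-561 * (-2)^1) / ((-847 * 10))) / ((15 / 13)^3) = -37349 / 433125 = -0.09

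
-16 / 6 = -8 / 3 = -2.67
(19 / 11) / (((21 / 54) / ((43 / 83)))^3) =8810011656 / 2157352351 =4.08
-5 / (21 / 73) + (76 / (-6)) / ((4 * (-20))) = -14467 / 840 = -17.22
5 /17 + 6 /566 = 1466 /4811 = 0.30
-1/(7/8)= -1.14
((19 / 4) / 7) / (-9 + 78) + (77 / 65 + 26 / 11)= 4915069 / 1381380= 3.56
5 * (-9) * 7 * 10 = -3150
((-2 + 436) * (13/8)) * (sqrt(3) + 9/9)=2821/4 + 2821 * sqrt(3)/4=1926.78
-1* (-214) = 214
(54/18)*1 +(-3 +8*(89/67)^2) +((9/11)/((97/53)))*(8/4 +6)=84743680/4789763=17.69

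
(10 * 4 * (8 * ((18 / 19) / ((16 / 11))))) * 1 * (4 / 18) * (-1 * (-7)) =6160 / 19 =324.21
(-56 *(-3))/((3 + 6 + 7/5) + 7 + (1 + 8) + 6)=140/27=5.19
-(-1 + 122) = -121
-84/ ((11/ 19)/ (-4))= 6384/ 11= 580.36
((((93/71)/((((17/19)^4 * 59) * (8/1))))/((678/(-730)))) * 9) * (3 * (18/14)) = -358323453945/2213973999832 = -0.16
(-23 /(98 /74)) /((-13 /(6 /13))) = 5106 /8281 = 0.62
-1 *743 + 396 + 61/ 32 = -345.09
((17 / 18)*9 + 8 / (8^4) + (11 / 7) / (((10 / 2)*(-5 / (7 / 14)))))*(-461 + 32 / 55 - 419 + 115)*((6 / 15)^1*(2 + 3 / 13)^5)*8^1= -654488473832179313 / 571791220000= -1144628.41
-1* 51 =-51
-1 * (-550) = 550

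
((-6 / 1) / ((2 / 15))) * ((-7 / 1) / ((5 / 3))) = 189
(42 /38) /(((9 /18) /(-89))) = -3738 /19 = -196.74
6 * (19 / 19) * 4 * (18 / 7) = 432 / 7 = 61.71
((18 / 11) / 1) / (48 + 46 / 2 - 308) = -6 / 869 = -0.01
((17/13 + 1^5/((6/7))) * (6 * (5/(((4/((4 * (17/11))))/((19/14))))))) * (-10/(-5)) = 311695/1001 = 311.38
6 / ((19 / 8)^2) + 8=3272 / 361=9.06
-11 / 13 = -0.85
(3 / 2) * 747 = 2241 / 2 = 1120.50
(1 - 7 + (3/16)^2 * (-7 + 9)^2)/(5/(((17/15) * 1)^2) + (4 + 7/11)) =-397375/578432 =-0.69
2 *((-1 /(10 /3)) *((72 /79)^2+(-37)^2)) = -25647339 /31205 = -821.90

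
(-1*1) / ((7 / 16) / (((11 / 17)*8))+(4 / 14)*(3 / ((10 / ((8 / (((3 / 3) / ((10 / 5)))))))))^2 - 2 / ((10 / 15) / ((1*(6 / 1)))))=246400 / 2792359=0.09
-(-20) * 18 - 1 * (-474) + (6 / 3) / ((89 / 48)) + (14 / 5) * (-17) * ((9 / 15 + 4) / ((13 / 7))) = 20744348 / 28925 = 717.18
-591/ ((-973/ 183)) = 108153/ 973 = 111.15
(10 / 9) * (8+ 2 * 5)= 20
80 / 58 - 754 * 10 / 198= -105370 / 2871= -36.70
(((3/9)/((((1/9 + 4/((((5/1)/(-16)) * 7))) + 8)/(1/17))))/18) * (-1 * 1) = -35/201858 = -0.00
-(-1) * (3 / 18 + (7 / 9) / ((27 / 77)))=1159 / 486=2.38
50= 50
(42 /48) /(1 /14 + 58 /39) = 1911 /3404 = 0.56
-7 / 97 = -0.07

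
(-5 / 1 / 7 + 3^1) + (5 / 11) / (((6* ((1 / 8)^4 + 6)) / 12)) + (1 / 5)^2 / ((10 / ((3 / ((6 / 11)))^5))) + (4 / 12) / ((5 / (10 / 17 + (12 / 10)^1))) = 357500233661 / 15757368000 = 22.69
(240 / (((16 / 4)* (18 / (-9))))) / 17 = -30 / 17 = -1.76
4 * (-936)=-3744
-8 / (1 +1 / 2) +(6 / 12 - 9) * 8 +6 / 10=-1091 / 15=-72.73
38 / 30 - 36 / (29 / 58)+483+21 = 6499 / 15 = 433.27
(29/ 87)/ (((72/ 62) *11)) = 31/ 1188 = 0.03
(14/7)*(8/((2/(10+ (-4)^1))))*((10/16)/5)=6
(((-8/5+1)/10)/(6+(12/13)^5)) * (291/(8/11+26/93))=-3565526679/1371445000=-2.60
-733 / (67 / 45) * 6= -197910 / 67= -2953.88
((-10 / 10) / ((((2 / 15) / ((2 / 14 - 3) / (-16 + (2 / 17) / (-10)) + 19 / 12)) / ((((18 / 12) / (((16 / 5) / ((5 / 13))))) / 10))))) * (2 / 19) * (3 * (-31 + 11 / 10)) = 208462455 / 92678656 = 2.25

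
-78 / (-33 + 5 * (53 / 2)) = -156 / 199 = -0.78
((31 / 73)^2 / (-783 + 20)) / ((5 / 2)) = -1922 / 20330135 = -0.00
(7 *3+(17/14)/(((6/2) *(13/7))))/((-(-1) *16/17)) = 28135/1248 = 22.54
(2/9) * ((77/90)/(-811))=-77/328455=-0.00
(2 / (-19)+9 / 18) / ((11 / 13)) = 195 / 418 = 0.47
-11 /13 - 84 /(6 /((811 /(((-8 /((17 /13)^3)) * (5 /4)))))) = 27881806 /10985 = 2538.17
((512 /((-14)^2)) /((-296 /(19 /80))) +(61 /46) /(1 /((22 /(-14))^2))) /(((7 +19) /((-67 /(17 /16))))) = -365715748 /46077395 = -7.94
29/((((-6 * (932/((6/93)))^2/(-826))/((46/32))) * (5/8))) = 275471/6260607480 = 0.00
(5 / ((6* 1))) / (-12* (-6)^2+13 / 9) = -3 / 1550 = -0.00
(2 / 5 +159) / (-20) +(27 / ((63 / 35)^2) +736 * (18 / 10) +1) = 397849 / 300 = 1326.16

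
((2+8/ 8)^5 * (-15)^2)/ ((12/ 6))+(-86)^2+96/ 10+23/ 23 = 347441/ 10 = 34744.10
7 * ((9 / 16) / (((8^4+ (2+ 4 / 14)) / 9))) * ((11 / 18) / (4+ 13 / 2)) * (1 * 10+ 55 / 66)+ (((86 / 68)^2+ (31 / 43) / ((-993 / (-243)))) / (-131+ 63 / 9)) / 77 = 616432075931 / 117059384561152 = 0.01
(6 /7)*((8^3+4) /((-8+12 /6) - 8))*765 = -1184220 /49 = -24167.76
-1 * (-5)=5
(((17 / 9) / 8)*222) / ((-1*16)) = -629 / 192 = -3.28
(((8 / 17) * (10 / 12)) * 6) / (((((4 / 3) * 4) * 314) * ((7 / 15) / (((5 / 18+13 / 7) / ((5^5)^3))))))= 269 / 1277158203125000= 0.00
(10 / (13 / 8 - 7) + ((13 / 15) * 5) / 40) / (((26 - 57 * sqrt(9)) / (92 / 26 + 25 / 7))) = 5849527 / 68086200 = 0.09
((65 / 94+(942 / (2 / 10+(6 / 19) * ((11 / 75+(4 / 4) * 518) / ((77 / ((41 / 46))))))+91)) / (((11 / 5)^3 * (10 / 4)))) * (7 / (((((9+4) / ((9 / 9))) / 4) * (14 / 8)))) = 5978103751600 / 238760238431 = 25.04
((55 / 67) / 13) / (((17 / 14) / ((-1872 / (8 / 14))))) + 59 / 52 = -10022879 / 59228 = -169.23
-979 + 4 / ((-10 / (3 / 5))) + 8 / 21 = -978.86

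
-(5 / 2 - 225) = 445 / 2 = 222.50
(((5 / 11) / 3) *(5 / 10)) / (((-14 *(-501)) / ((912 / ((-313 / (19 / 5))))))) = -1444 / 12074601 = -0.00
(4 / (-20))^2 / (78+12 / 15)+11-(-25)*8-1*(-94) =600851 / 1970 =305.00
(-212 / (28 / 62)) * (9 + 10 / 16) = -18073 / 4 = -4518.25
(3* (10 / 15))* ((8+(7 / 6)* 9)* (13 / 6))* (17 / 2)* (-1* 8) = -16354 / 3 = -5451.33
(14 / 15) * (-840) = -784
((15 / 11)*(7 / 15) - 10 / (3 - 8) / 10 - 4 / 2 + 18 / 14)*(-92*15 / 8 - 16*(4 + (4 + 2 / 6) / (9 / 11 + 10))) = -29.65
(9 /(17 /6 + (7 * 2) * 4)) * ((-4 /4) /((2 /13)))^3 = -59319 /1412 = -42.01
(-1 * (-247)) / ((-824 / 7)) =-1729 / 824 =-2.10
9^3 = 729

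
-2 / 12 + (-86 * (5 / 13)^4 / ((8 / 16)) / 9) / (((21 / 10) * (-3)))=-3248029 / 32388174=-0.10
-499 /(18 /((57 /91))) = -9481 /546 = -17.36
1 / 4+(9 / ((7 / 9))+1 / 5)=12.02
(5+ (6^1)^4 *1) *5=6505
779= 779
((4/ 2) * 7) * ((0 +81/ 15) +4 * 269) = 75698/ 5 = 15139.60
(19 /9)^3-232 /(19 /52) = -8664335 /13851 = -625.54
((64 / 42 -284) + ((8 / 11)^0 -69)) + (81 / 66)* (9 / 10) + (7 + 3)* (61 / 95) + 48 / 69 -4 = -699067949 / 2018940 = -346.25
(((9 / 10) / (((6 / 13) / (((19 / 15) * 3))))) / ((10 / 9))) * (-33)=-220077 / 1000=-220.08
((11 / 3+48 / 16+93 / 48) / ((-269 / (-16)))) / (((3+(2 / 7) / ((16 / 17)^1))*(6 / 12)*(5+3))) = 5782 / 149295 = 0.04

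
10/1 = 10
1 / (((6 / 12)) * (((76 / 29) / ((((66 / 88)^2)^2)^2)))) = 190269 / 2490368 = 0.08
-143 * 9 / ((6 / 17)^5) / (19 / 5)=-1015197755 / 16416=-61841.97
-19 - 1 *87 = -106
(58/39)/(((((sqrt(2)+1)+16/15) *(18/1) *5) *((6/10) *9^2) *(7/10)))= 44950/101697687-7250 *sqrt(2)/33899229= 0.00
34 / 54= 17 / 27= 0.63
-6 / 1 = -6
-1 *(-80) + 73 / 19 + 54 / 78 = 20880 / 247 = 84.53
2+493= 495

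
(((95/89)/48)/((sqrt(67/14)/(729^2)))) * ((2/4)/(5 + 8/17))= 95364135 * sqrt(938)/5915296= 493.75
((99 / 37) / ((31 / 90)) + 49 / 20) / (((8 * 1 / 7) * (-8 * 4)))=-1640821 / 5872640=-0.28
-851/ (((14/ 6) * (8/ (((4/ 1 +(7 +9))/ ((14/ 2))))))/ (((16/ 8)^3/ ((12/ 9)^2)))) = -114885/ 196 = -586.15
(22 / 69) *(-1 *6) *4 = -176 / 23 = -7.65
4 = 4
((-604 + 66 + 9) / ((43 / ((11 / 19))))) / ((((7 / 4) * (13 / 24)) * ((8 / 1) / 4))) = -279312 / 74347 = -3.76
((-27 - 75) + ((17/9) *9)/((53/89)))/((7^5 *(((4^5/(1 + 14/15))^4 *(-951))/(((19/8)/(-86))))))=-52315453727/32441422396319281635655680000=-0.00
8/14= 4/7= 0.57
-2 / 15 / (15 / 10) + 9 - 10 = -49 / 45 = -1.09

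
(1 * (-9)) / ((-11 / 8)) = 72 / 11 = 6.55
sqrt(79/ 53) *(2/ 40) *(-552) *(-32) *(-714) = -769897.45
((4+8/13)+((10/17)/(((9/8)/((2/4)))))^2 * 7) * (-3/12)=-387535/304317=-1.27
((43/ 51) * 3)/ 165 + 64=179563/ 2805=64.02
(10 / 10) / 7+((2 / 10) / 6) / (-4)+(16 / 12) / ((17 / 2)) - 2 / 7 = 27 / 4760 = 0.01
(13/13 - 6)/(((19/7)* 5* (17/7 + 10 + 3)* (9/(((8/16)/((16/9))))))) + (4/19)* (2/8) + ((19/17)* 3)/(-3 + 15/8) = -3269057/1116288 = -2.93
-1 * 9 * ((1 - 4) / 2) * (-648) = -8748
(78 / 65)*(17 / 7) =102 / 35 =2.91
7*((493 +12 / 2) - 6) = 3451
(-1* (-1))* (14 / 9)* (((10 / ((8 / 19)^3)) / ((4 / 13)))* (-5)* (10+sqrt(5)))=-41435.41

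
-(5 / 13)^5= -3125 / 371293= -0.01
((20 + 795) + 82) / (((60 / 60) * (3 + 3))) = 299 / 2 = 149.50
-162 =-162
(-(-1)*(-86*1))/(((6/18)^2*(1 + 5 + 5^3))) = -774/131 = -5.91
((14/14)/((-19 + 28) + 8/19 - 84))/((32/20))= -0.01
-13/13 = -1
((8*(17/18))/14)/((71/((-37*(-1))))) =1258/4473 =0.28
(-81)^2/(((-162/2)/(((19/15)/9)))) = -57/5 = -11.40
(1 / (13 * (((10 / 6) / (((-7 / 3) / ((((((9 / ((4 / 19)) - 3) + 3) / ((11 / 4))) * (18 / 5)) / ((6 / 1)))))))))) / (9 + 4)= -77 / 86697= -0.00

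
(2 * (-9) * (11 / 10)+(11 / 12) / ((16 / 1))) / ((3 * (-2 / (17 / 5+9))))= 40.80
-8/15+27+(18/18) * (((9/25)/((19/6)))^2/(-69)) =412033459/15568125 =26.47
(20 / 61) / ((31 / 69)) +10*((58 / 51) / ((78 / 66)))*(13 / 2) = 63.28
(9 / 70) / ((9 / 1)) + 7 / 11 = 0.65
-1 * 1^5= -1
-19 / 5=-3.80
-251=-251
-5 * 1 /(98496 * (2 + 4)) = -5 /590976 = -0.00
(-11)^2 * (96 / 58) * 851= 4942608 / 29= 170434.76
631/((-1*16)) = -631/16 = -39.44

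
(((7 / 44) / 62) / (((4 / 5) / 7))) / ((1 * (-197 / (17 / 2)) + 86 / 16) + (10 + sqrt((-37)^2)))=0.00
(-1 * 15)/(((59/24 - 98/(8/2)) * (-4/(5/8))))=-225/2116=-0.11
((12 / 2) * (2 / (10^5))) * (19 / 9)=19 / 75000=0.00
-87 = -87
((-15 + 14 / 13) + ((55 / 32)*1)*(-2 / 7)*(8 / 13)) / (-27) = 863 / 1638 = 0.53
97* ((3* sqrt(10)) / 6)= 97* sqrt(10) / 2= 153.37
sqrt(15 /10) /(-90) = -sqrt(6) /180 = -0.01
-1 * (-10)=10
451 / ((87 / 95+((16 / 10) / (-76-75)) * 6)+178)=2.52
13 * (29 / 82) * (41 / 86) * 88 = 8294 / 43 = 192.88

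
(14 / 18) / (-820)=-7 / 7380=-0.00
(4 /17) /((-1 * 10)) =-2 /85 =-0.02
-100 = -100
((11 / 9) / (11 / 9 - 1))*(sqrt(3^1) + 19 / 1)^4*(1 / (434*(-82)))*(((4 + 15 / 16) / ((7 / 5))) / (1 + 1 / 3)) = -445888245 / 7971712 - 3219645*sqrt(3) / 284704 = -75.52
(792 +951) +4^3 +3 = 1810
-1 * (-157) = 157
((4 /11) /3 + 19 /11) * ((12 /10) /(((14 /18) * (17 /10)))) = 2196 /1309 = 1.68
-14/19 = -0.74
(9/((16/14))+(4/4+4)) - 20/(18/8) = 287/72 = 3.99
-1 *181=-181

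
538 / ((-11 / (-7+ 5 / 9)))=315.19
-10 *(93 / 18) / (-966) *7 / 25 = 31 / 2070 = 0.01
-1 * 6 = -6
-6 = -6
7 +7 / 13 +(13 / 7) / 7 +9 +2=11978 / 637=18.80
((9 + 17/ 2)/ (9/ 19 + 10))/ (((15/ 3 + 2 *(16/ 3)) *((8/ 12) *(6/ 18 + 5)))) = 17955/ 598592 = 0.03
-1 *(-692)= 692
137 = 137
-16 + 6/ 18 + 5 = -32/ 3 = -10.67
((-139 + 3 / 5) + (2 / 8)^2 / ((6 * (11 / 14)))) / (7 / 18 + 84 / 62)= -33976713 / 428120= -79.36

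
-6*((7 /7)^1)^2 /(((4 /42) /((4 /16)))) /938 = -9 /536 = -0.02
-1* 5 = -5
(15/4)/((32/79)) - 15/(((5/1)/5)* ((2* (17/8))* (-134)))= 1353555/145792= 9.28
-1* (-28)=28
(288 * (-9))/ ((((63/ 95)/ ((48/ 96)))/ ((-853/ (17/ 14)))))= 23338080/ 17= 1372828.24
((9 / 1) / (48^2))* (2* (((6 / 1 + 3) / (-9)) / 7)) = -1 / 896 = -0.00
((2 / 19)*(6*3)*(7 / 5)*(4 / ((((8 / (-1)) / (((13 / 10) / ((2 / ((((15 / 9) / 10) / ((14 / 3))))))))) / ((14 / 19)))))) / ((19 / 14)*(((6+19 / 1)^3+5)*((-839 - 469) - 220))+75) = 637 / 910059159500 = 0.00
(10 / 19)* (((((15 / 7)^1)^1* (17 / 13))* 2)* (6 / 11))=30600 / 19019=1.61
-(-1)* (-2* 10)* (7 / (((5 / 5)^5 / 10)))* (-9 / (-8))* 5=-7875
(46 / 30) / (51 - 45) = 23 / 90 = 0.26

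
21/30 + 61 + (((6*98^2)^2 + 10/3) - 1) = 99615763201/30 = 3320525440.03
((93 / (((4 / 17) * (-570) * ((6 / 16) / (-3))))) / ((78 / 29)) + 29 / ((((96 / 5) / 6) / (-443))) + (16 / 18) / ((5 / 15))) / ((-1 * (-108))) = -26412259 / 711360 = -37.13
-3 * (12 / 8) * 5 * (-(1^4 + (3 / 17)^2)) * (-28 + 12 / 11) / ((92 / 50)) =-24808500 / 73117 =-339.30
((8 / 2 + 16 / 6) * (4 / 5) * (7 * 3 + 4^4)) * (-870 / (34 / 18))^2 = 90573681600 / 289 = 313403742.56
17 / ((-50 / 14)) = -119 / 25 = -4.76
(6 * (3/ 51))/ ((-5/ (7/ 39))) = -14/ 1105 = -0.01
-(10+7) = -17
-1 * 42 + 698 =656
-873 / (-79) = 873 / 79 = 11.05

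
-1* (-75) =75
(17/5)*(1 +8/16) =51/10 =5.10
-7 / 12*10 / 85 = -7 / 102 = -0.07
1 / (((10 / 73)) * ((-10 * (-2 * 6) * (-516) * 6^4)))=-73 / 802483200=-0.00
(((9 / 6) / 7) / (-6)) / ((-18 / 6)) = 1 / 84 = 0.01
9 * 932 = 8388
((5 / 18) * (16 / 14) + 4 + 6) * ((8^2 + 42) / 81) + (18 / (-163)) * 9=10404014 / 831789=12.51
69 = 69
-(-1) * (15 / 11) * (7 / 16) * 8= 105 / 22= 4.77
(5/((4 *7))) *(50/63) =125/882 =0.14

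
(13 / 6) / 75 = 13 / 450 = 0.03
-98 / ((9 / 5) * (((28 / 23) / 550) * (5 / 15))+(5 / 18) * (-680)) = 13946625 / 26881061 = 0.52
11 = 11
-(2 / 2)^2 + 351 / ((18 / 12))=233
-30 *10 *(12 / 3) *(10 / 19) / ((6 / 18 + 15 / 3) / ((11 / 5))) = -4950 / 19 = -260.53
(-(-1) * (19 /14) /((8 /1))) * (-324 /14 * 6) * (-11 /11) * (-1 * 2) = -4617 /98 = -47.11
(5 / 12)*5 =25 / 12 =2.08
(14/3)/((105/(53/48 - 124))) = -5899/1080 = -5.46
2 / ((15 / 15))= 2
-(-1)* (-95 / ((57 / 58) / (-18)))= 1740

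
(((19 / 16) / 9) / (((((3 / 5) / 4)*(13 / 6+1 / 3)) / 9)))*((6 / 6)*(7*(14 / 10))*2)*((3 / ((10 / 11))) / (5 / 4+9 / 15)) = 20482 / 185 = 110.71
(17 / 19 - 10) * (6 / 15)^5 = -5536 / 59375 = -0.09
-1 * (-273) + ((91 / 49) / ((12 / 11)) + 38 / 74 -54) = 687539 / 3108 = 221.22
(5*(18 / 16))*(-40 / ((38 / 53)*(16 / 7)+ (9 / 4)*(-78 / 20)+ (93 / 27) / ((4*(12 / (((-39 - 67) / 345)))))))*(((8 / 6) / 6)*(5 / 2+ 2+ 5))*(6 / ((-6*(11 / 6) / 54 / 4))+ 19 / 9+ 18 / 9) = -7545.28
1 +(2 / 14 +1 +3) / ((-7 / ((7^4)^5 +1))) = -2313975722630748009 / 49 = -47223994339403020.59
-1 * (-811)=811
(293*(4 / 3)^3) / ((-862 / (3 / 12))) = -2344 / 11637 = -0.20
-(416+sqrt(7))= -416-sqrt(7)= -418.65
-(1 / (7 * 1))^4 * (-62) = 62 / 2401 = 0.03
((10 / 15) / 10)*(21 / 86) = 7 / 430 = 0.02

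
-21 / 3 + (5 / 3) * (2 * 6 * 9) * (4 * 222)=159833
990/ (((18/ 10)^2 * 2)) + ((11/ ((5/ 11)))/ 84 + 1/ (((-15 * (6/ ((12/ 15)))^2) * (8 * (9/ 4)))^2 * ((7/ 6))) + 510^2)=2241120479315657/ 8611312500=260253.07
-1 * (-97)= 97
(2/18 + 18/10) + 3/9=101/45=2.24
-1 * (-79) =79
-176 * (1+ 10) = -1936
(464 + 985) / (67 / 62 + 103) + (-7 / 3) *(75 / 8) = -45619 / 5736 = -7.95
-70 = -70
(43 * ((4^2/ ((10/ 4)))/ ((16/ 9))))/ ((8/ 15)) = 1161/ 4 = 290.25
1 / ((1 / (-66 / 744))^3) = -0.00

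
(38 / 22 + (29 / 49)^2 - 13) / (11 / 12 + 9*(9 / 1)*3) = -3461676 / 77304997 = -0.04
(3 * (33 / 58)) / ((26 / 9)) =891 / 1508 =0.59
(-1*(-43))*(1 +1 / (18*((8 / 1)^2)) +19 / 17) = 1784027 / 19584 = 91.10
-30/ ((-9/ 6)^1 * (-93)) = -20/ 93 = -0.22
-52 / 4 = -13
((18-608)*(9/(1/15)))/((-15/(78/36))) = 11505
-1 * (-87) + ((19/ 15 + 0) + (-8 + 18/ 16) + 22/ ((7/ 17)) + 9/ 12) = 113879/ 840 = 135.57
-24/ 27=-8/ 9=-0.89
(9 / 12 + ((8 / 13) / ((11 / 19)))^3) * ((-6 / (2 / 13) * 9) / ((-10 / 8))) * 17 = 10474312527 / 1124695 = 9313.02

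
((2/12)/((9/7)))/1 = 7/54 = 0.13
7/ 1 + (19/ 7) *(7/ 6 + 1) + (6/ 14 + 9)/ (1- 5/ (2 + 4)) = 2917/ 42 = 69.45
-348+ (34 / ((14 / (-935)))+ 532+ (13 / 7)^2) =-102080 / 49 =-2083.27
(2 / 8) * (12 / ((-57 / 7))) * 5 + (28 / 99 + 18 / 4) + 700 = 2644463 / 3762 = 702.94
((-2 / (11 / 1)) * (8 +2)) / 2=-10 / 11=-0.91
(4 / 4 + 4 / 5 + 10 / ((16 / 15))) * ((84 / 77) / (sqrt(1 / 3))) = 21.12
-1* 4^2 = -16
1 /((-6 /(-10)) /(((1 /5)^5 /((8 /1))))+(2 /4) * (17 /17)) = 2 /30001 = 0.00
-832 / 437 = -1.90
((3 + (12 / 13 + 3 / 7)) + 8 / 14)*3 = 192 / 13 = 14.77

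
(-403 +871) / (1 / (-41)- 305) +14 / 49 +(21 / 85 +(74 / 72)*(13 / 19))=-58397177 / 195757380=-0.30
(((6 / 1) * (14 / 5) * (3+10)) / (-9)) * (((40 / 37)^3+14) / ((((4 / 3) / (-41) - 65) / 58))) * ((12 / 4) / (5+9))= 143405470728 / 2025866735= 70.79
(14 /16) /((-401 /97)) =-679 /3208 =-0.21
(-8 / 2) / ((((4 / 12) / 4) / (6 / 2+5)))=-384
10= 10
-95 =-95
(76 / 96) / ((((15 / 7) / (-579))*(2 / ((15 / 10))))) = -160.43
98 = 98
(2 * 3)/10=3/5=0.60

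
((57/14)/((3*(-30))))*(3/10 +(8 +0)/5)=-361/4200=-0.09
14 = 14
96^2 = 9216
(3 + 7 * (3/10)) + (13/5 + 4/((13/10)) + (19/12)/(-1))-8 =1.19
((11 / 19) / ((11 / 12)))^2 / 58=72 / 10469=0.01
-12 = -12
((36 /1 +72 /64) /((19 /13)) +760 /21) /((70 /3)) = 196601 /74480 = 2.64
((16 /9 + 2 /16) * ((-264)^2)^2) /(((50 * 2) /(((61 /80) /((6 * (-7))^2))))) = 244709674 /6125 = 39952.60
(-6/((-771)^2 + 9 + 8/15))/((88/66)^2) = -405/71334064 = -0.00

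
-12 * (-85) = 1020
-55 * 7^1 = -385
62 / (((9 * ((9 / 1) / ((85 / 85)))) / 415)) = 25730 / 81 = 317.65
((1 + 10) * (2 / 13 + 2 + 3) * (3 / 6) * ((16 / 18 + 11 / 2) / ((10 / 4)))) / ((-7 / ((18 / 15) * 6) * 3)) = -33902 / 1365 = -24.84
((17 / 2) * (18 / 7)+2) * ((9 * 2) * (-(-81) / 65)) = 243486 / 455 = 535.13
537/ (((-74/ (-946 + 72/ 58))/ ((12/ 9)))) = 9808484/ 1073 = 9141.18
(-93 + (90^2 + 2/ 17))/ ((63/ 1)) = 136121/ 1071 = 127.10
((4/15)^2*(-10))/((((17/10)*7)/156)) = -3328/357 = -9.32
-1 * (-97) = 97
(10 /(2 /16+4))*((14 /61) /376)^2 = 245 /271249737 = 0.00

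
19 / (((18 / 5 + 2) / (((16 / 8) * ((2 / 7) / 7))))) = 95 / 343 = 0.28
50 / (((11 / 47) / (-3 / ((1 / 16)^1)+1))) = -110450 / 11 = -10040.91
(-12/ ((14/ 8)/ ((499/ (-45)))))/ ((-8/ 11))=-10978/ 105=-104.55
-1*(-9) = 9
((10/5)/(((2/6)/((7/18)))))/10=7/30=0.23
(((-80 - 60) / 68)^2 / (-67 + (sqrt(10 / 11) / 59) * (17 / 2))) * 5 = -0.32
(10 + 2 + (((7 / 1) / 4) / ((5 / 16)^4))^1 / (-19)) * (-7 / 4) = -48671 / 11875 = -4.10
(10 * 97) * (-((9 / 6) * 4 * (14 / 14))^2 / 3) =-11640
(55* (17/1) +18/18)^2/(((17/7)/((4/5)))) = 24530688/85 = 288596.33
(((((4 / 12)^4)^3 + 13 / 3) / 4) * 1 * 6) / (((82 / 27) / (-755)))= -434674640 / 269001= -1615.88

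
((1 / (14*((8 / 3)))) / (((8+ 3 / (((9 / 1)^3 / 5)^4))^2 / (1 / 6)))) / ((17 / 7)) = 8862938119652501095929 / 308572054085960371187244064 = 0.00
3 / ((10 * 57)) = 1 / 190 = 0.01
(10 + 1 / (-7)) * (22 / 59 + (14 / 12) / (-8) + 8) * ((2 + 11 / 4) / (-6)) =-10181663 / 158592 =-64.20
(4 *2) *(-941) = -7528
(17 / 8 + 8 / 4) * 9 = 297 / 8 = 37.12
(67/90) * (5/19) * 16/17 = 536/2907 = 0.18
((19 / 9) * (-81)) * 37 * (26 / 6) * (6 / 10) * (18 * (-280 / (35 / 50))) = 118441440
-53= -53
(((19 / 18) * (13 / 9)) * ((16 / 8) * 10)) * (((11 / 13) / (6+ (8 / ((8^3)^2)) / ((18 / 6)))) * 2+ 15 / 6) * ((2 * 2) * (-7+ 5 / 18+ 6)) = -21076016494 / 85996485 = -245.08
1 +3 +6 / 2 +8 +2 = 17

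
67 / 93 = 0.72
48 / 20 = 12 / 5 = 2.40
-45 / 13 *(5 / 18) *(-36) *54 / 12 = 2025 / 13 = 155.77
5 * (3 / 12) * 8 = 10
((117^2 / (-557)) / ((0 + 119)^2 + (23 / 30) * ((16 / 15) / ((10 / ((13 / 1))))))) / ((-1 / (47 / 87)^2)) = 3779875125 / 7463288652277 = 0.00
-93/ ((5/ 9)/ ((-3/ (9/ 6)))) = 1674/ 5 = 334.80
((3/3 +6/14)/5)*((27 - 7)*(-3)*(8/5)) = -192/7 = -27.43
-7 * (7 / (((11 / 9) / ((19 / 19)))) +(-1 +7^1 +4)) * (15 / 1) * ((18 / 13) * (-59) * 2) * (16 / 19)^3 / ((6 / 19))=26338959360 / 51623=510217.53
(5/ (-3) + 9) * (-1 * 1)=-22/ 3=-7.33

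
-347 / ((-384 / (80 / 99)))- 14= -31529 / 2376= -13.27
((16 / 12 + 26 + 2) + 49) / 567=235 / 1701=0.14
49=49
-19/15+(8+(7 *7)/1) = 836/15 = 55.73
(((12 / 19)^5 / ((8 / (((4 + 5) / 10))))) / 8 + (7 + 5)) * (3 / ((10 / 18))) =4011752772 / 61902475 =64.81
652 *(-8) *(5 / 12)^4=-101875 / 648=-157.21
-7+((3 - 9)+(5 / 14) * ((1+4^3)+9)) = 94 / 7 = 13.43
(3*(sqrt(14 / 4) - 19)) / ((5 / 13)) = -741 / 5 + 39*sqrt(14) / 10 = -133.61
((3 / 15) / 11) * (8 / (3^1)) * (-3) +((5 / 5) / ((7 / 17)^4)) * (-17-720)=-3385542943 / 132055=-25637.37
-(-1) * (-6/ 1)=-6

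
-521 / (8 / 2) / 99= -521 / 396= -1.32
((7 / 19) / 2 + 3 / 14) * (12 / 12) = 53 / 133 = 0.40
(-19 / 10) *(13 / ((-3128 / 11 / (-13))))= -35321 / 31280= -1.13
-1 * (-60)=60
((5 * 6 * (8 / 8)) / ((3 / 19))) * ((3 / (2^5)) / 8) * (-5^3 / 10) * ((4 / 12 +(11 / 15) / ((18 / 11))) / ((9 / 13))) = -1302925 / 41472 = -31.42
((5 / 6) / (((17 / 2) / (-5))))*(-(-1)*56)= -1400 / 51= -27.45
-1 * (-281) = 281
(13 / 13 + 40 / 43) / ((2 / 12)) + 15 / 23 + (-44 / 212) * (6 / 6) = 630368 / 52417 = 12.03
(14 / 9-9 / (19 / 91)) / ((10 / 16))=-11368 / 171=-66.48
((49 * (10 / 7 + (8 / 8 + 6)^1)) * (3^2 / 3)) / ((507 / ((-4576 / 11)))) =-13216 / 13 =-1016.62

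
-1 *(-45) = 45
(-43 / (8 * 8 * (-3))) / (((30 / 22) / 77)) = 36421 / 2880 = 12.65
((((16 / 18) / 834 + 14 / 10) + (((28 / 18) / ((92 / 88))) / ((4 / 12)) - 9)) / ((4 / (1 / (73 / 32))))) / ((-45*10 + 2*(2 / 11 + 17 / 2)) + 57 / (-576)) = 7620783104 / 9598298894865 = 0.00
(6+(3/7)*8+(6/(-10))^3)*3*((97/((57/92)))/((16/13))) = 233793183/66500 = 3515.69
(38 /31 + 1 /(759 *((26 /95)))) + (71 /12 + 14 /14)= 3322757 /407836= 8.15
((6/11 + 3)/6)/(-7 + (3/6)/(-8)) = -104/1243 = -0.08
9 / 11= 0.82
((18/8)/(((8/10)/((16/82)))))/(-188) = -0.00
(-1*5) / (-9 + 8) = 5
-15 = -15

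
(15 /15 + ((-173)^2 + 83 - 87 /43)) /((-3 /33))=-14195192 /43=-330120.74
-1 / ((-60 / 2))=1 / 30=0.03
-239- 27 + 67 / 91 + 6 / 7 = -264.41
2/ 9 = 0.22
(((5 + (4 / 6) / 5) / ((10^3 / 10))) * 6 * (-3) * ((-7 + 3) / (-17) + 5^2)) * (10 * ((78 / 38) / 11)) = -351351 / 8075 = -43.51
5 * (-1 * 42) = -210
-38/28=-19/14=-1.36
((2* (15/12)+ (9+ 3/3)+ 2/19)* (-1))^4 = 52643172481/2085136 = 25246.88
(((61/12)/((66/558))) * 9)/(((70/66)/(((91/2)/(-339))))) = -221247/4520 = -48.95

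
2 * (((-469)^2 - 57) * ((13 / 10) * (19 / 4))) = 13579072 / 5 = 2715814.40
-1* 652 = -652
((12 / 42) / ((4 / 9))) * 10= 45 / 7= 6.43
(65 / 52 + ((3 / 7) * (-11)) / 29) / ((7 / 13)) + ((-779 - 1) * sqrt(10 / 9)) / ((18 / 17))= 11479 / 5684 - 2210 * sqrt(10) / 9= -774.50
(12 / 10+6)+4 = 56 / 5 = 11.20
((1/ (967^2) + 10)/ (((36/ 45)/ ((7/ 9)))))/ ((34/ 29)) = 9491154365/ 1144548936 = 8.29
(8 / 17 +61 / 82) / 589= 1693 / 821066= 0.00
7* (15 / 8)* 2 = 105 / 4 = 26.25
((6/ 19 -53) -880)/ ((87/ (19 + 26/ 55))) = -575127/ 2755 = -208.76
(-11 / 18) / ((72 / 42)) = -77 / 216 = -0.36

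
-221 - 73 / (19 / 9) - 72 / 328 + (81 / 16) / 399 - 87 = -29907373 / 87248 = -342.79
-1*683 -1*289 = -972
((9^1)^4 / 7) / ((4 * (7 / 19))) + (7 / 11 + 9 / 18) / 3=4116197 / 6468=636.39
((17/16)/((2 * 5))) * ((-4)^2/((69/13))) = 221/690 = 0.32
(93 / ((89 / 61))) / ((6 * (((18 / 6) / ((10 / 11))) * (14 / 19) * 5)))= 35929 / 41118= 0.87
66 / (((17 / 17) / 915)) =60390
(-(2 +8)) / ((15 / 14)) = -28 / 3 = -9.33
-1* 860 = -860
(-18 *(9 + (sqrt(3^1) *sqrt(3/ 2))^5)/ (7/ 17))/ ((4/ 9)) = -334611 *sqrt(2)/ 112 - 12393/ 14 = -5110.32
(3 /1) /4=3 /4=0.75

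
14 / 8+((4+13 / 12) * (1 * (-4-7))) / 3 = -152 / 9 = -16.89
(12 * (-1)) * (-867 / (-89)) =-10404 / 89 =-116.90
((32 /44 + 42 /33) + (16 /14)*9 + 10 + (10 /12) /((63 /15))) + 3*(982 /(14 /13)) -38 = 48961 /18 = 2720.06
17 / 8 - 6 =-31 / 8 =-3.88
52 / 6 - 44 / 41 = 934 / 123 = 7.59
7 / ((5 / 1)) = 7 / 5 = 1.40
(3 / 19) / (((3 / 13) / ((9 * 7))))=819 / 19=43.11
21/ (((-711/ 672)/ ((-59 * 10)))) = 925120/ 79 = 11710.38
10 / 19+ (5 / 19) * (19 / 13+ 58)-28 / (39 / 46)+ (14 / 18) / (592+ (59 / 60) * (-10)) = -6230519 / 369759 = -16.85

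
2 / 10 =1 / 5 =0.20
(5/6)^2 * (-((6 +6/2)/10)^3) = -81/160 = -0.51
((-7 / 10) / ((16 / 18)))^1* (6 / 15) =-63 / 200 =-0.32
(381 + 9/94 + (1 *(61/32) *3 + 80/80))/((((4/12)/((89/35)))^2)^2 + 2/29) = 85963663711628757/15352472795168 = 5599.34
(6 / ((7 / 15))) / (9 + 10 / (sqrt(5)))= 810 / 427 - 180 * sqrt(5) / 427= 0.95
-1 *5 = -5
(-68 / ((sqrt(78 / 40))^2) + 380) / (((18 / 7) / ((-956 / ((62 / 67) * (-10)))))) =150874486 / 10881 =13865.87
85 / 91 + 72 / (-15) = -1759 / 455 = -3.87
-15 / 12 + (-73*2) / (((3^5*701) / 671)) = -1.83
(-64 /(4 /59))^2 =891136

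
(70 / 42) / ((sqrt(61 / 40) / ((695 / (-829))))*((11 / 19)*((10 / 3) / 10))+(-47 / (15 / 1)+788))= 1204163950*sqrt(610) / 38669719765676139+1346152033000 / 633929832224199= 0.00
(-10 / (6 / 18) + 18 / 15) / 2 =-72 / 5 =-14.40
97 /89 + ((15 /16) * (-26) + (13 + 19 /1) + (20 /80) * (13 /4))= 13567 /1424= 9.53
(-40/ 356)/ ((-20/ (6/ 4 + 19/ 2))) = 0.06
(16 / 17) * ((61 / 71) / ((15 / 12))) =3904 / 6035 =0.65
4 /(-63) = -0.06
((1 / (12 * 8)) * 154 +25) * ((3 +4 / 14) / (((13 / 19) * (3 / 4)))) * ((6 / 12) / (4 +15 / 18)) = 558049 / 31668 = 17.62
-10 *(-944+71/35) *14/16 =8242.25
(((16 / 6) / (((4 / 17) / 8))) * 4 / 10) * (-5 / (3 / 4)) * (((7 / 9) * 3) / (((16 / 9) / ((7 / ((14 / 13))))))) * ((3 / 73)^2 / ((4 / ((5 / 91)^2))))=-1275 / 484939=-0.00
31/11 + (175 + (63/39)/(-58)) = 1474593/8294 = 177.79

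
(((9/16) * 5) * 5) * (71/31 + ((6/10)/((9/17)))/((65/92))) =353127/6448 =54.77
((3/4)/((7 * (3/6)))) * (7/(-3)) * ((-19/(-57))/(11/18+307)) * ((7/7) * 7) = -3/791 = -0.00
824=824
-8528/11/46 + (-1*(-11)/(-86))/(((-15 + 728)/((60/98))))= -278513503/16525201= -16.85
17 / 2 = 8.50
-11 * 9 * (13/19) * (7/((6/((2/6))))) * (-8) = 4004/19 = 210.74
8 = 8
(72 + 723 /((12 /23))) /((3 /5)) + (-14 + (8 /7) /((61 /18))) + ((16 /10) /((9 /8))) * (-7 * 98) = 110699623 /76860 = 1440.28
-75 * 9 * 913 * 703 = -433241325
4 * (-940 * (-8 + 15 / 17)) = 454960 / 17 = 26762.35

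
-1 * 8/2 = -4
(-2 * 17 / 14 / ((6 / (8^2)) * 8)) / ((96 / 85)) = -1445 / 504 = -2.87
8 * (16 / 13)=128 / 13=9.85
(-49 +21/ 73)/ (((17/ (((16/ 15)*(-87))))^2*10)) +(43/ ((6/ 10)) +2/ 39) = -7553016607/ 102847875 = -73.44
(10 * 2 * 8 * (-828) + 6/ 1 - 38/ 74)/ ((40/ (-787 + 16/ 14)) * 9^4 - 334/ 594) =8008149121929/ 20221662799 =396.02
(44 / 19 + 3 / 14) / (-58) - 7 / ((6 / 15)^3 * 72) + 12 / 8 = -139339 / 2221632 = -0.06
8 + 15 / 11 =103 / 11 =9.36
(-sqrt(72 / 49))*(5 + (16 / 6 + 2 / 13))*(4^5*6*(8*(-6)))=179896320*sqrt(2) / 91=2795734.24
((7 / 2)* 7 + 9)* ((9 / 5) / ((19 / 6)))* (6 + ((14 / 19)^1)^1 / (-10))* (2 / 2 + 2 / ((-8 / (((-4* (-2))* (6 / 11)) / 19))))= 106.37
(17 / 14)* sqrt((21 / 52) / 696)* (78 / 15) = 17* sqrt(5278) / 8120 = 0.15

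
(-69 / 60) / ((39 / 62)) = -713 / 390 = -1.83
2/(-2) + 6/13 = -7/13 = -0.54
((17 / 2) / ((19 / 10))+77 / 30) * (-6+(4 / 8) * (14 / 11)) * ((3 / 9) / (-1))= 236767 / 18810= 12.59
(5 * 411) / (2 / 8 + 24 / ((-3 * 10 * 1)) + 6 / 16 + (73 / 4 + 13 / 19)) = 1561800 / 14257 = 109.55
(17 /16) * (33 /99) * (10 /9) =85 /216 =0.39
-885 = -885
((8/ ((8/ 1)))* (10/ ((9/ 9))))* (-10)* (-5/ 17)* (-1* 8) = -4000/ 17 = -235.29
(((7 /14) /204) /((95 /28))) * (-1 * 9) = -21 /3230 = -0.01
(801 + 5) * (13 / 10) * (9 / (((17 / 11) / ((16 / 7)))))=13947.19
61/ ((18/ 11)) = 671/ 18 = 37.28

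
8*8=64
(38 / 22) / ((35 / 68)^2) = 87856 / 13475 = 6.52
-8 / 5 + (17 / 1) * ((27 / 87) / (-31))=-7957 / 4495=-1.77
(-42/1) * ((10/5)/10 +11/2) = -1197/5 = -239.40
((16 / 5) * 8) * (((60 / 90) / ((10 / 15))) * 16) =2048 / 5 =409.60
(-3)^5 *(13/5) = -3159/5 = -631.80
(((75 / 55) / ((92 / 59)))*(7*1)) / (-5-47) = -6195 / 52624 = -0.12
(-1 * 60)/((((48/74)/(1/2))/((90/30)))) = -138.75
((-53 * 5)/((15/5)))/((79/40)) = -10600/237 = -44.73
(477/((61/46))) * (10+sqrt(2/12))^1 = 3657 * sqrt(6)/61+219420/61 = 3743.90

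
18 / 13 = 1.38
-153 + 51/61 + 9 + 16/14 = -60643/427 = -142.02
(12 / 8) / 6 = 1 / 4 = 0.25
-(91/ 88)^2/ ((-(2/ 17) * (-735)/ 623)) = -1789879/ 232320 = -7.70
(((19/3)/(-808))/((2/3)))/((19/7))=-7/1616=-0.00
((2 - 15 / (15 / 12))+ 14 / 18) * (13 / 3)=-1079 / 27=-39.96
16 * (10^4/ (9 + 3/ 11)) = 17254.90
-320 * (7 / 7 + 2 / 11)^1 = -4160 / 11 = -378.18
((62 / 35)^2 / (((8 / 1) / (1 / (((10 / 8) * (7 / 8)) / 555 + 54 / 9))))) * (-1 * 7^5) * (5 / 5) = -585410448 / 532975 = -1098.38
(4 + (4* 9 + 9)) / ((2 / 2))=49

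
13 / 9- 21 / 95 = 1046 / 855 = 1.22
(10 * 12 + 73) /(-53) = -193 /53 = -3.64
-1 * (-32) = 32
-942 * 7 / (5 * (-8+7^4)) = -0.55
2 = 2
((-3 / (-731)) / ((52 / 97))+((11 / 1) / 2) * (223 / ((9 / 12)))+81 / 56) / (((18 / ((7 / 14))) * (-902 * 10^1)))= -237557969 / 47128798080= -0.01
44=44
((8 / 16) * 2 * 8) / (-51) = -8 / 51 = -0.16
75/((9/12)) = 100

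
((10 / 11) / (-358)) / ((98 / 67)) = -335 / 192962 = -0.00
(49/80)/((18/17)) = 833/1440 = 0.58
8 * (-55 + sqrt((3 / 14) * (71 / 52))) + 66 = -374 + 2 * sqrt(38766) / 91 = -369.67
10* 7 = 70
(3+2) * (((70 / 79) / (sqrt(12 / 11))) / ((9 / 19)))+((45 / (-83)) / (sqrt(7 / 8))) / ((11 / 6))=-540 * sqrt(14) / 6391+3325 * sqrt(33) / 2133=8.64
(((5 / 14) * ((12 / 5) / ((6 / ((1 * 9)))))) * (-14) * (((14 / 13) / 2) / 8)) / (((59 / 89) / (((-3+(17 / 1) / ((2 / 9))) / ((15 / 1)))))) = -274743 / 30680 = -8.96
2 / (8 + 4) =1 / 6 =0.17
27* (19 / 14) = 513 / 14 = 36.64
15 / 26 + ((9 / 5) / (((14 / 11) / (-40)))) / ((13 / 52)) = -41079 / 182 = -225.71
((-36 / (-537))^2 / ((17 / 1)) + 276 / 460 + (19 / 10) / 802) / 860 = 2632586087 / 3756884148400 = 0.00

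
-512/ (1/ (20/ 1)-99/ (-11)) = -56.57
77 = 77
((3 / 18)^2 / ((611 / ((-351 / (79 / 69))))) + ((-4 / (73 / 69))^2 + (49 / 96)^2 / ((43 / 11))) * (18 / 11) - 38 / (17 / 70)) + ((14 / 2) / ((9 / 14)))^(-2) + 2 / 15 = -389736605538354601147 / 2933824369478069760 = -132.84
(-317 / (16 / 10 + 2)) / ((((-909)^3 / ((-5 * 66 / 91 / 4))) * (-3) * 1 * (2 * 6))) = 87175 / 29526827632848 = 0.00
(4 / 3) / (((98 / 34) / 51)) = 23.59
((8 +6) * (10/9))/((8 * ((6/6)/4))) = 70/9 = 7.78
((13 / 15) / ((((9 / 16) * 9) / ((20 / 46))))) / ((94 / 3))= 208 / 87561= 0.00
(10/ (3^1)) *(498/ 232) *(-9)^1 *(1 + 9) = -18675/ 29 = -643.97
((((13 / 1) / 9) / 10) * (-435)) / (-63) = 377 / 378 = 1.00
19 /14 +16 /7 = 3.64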